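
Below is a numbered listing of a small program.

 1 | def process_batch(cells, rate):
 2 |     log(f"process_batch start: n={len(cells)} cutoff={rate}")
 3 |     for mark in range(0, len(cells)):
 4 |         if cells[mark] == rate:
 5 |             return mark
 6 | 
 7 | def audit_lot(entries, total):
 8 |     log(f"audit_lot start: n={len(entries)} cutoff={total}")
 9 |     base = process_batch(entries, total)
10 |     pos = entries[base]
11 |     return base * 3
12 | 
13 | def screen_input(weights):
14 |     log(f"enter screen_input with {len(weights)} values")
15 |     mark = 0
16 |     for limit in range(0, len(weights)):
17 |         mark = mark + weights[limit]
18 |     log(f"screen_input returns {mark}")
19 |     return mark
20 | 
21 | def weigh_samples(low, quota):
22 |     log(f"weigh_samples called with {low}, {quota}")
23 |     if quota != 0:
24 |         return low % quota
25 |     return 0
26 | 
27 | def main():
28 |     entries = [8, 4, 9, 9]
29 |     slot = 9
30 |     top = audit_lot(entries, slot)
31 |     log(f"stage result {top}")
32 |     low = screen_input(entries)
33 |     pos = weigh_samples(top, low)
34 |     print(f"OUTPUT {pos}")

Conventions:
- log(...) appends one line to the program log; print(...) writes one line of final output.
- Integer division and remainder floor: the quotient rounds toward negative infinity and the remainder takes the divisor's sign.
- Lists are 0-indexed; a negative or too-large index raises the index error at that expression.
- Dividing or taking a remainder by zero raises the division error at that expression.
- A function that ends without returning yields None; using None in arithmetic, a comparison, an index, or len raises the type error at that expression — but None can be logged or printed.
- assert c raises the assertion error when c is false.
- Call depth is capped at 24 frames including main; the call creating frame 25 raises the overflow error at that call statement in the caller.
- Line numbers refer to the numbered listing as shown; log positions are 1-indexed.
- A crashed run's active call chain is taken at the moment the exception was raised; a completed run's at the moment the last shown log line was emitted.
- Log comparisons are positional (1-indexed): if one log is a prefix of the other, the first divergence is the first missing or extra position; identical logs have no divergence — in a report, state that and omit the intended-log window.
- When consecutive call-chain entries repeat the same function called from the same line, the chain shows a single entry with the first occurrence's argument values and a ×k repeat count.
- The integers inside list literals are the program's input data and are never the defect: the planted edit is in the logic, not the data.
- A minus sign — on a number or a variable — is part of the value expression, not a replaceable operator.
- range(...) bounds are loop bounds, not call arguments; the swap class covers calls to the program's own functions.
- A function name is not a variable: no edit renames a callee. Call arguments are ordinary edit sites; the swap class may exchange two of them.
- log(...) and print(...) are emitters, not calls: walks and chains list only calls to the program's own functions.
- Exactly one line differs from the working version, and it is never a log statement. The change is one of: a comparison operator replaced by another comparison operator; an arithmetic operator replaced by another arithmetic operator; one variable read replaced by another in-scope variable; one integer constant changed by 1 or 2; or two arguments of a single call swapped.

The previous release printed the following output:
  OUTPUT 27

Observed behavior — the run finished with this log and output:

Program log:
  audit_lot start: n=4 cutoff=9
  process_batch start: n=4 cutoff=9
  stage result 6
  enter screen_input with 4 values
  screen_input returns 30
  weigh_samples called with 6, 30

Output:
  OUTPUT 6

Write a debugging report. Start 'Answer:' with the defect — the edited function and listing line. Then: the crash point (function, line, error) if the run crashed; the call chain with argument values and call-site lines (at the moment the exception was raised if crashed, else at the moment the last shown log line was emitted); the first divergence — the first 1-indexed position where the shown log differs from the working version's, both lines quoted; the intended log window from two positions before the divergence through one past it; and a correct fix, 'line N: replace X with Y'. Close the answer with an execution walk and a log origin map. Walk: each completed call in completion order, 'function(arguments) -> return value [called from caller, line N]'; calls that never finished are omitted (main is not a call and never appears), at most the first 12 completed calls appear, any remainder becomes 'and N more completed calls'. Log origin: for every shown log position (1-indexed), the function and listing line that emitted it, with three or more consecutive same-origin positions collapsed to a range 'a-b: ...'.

Answer: the defect is in audit_lot at line 11.
Core observation: At log position 3 the runs split — shown 'stage result 6', but the working version logs 'stage result 27'.
Call chain: main -> weigh_samples(6, 30) (called at line 33).
First divergence: position 3 — the shown line 'stage result 6' should read 'stage result 27'.
Intended log window:
  1: audit_lot start: n=4 cutoff=9
  2: process_batch start: n=4 cutoff=9
  3: stage result 27
  4: enter screen_input with 4 values
Execution walk:
  process_batch([8, 4, 9, 9], 9) -> 2  [called from audit_lot, line 9]
  audit_lot([8, 4, 9, 9], 9) -> 6  [called from main, line 30]
  screen_input([8, 4, 9, 9]) -> 30  [called from main, line 32]
  weigh_samples(6, 30) -> 6  [called from main, line 33]
Log line origins:
  1 — audit_lot, line 8
  2 — process_batch, line 2
  3 — main, line 31
  4 — screen_input, line 14
  5 — screen_input, line 18
  6 — weigh_samples, line 22
A correct fix: line 11: replace `base` with `pos`.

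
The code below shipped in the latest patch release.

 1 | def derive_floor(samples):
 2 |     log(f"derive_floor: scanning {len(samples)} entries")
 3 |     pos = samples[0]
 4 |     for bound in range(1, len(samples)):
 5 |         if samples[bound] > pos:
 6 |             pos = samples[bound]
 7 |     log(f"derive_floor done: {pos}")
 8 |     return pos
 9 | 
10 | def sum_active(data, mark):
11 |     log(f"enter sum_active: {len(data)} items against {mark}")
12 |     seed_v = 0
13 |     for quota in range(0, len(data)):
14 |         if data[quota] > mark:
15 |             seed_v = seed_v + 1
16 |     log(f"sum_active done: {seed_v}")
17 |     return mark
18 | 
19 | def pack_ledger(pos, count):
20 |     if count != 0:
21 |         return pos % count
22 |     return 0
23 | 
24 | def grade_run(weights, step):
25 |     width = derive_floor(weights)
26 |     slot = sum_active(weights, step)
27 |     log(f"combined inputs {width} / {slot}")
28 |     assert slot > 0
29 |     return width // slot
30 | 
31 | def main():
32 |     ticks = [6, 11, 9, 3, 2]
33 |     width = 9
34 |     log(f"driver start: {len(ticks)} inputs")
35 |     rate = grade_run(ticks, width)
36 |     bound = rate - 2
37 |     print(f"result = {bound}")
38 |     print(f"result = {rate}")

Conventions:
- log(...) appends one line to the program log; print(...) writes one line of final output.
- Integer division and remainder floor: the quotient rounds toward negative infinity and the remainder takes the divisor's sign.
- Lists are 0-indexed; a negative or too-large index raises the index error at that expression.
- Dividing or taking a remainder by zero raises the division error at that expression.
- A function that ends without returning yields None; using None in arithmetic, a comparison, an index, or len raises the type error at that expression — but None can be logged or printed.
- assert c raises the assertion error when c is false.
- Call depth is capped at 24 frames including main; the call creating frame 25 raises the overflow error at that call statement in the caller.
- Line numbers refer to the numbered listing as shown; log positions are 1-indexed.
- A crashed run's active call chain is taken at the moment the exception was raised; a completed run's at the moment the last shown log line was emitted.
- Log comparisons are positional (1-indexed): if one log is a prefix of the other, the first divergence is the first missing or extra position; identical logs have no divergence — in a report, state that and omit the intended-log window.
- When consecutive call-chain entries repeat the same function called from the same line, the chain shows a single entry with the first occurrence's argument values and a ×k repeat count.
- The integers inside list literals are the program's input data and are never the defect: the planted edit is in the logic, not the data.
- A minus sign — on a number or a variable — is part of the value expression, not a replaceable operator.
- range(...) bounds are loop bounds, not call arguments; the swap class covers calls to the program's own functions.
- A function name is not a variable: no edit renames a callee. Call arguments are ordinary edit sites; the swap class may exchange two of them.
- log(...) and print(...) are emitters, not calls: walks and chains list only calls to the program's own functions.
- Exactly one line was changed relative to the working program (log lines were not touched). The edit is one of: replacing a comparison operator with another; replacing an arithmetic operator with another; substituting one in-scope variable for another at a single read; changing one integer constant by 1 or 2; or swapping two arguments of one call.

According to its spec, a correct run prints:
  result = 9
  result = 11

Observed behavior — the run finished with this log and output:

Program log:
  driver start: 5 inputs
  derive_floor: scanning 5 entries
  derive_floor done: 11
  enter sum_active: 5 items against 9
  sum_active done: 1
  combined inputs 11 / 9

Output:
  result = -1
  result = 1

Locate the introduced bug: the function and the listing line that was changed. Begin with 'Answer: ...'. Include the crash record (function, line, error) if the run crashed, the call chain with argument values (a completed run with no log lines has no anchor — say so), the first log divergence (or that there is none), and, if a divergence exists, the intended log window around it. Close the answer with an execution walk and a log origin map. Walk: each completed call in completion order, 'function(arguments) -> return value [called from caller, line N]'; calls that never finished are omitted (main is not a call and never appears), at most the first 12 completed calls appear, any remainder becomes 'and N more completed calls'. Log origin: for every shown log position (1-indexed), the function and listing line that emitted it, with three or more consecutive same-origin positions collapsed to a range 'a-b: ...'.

Answer: the defect is in sum_active at line 17.
The tell: The log first diverges at position 6: the faulty run prints 'combined inputs 11 / 9' where the working version prints 'combined inputs 11 / 1'.
Call chain: main -> grade_run([6, 11, 9, 3, 2], 9) (called at line 35).
First divergence: at position 6 the run shows 'combined inputs 11 / 9' where the working version logs 'combined inputs 11 / 1'.
Intended log window:
  4: enter sum_active: 5 items against 9
  5: sum_active done: 1
  6: combined inputs 11 / 1
Execution walk:
  derive_floor([6, 11, 9, 3, 2]) -> 11  [called from grade_run, line 25]
  sum_active([6, 11, 9, 3, 2], 9) -> 9  [called from grade_run, line 26]
  grade_run([6, 11, 9, 3, 2], 9) -> 1  [called from main, line 35]
Origin of each log line:
  1: logged in main at line 34
  2: logged in derive_floor at line 2
  3: logged in derive_floor at line 7
  4: logged in sum_active at line 11
  5: logged in sum_active at line 16
  6: logged in grade_run at line 27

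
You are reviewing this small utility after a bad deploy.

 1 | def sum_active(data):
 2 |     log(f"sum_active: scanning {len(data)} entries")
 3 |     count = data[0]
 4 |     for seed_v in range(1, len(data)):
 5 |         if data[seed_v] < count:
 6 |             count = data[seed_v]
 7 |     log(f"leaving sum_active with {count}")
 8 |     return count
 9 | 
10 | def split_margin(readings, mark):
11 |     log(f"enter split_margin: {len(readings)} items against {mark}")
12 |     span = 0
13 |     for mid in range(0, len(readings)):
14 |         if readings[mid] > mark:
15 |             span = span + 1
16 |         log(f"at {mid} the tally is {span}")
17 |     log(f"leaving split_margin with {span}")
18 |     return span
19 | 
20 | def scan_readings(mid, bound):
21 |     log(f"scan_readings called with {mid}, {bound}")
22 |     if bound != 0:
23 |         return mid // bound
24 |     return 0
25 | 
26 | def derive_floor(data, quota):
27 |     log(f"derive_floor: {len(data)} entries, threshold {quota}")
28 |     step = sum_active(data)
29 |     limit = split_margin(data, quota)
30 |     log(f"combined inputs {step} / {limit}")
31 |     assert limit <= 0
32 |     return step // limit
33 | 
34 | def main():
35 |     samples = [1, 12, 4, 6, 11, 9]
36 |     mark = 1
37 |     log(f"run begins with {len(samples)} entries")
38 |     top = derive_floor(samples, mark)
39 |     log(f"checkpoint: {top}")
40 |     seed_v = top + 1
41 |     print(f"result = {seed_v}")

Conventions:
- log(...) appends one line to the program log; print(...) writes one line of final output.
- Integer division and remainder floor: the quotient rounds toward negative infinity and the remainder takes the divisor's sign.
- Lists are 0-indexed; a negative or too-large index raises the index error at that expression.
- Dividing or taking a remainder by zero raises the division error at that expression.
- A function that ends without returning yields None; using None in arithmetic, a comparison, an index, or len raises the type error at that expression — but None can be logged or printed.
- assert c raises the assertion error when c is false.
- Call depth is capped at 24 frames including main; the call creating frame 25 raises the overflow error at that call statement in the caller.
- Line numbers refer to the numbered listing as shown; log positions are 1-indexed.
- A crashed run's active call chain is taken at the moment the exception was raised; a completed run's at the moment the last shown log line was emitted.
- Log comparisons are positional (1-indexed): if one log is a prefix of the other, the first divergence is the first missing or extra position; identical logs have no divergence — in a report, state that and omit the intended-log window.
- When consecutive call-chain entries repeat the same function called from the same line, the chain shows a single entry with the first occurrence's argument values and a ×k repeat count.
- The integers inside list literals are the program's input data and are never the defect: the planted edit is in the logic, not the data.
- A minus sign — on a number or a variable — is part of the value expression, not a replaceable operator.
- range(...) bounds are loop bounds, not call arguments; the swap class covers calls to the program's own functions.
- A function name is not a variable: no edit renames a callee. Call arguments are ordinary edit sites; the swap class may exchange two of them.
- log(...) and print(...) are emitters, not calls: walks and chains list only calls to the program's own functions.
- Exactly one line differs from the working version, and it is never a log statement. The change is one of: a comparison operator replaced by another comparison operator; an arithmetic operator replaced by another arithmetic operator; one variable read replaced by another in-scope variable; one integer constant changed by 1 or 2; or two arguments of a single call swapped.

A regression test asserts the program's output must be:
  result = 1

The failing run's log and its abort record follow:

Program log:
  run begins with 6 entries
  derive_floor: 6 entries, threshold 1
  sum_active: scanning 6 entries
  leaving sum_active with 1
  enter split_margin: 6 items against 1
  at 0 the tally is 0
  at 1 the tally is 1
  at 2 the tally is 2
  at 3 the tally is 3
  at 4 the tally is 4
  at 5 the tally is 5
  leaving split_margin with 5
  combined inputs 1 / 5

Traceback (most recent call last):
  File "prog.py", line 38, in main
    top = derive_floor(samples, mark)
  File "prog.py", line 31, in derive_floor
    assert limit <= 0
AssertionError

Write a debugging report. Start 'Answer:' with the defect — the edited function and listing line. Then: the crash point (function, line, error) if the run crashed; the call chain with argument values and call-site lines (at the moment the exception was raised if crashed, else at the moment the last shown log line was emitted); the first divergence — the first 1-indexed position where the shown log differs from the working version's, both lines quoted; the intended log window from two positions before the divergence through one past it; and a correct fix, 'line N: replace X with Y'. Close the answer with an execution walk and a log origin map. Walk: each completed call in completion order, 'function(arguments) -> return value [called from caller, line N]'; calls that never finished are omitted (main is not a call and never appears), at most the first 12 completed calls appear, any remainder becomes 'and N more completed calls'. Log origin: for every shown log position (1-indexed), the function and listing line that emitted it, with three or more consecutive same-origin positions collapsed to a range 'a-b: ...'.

Answer: the defect is in derive_floor at line 31.
The tell: The faulty run's log stops after 13 lines; the working version's next line would be 'checkpoint: 0'.
Crash: derive_floor, line 31, AssertionError.
Call chain: main -> derive_floor([1, 12, 4, 6, 11, 9], 1) (called at line 38).
First divergence: position 14 — after 13 matching lines the faulty run goes silent; intended next line 'checkpoint: 0'.
Intended log window:
  12: leaving split_margin with 5
  13: combined inputs 1 / 5
  14: checkpoint: 0
Execution walk:
  sum_active([1, 12, 4, 6, 11, 9]) -> 1  [called from derive_floor, line 28]
  split_margin([1, 12, 4, 6, 11, 9], 1) -> 5  [called from derive_floor, line 29]
Log origins:
  1: emitted by main (line 37)
  2: emitted by derive_floor (line 27)
  3: emitted by sum_active (line 2)
  4: emitted by sum_active (line 7)
  5: emitted by split_margin (line 11)
  6-11: emitted by split_margin (line 16)
  12: emitted by split_margin (line 17)
  13: emitted by derive_floor (line 30)
A correct fix: line 31: replace `<=` with `>`.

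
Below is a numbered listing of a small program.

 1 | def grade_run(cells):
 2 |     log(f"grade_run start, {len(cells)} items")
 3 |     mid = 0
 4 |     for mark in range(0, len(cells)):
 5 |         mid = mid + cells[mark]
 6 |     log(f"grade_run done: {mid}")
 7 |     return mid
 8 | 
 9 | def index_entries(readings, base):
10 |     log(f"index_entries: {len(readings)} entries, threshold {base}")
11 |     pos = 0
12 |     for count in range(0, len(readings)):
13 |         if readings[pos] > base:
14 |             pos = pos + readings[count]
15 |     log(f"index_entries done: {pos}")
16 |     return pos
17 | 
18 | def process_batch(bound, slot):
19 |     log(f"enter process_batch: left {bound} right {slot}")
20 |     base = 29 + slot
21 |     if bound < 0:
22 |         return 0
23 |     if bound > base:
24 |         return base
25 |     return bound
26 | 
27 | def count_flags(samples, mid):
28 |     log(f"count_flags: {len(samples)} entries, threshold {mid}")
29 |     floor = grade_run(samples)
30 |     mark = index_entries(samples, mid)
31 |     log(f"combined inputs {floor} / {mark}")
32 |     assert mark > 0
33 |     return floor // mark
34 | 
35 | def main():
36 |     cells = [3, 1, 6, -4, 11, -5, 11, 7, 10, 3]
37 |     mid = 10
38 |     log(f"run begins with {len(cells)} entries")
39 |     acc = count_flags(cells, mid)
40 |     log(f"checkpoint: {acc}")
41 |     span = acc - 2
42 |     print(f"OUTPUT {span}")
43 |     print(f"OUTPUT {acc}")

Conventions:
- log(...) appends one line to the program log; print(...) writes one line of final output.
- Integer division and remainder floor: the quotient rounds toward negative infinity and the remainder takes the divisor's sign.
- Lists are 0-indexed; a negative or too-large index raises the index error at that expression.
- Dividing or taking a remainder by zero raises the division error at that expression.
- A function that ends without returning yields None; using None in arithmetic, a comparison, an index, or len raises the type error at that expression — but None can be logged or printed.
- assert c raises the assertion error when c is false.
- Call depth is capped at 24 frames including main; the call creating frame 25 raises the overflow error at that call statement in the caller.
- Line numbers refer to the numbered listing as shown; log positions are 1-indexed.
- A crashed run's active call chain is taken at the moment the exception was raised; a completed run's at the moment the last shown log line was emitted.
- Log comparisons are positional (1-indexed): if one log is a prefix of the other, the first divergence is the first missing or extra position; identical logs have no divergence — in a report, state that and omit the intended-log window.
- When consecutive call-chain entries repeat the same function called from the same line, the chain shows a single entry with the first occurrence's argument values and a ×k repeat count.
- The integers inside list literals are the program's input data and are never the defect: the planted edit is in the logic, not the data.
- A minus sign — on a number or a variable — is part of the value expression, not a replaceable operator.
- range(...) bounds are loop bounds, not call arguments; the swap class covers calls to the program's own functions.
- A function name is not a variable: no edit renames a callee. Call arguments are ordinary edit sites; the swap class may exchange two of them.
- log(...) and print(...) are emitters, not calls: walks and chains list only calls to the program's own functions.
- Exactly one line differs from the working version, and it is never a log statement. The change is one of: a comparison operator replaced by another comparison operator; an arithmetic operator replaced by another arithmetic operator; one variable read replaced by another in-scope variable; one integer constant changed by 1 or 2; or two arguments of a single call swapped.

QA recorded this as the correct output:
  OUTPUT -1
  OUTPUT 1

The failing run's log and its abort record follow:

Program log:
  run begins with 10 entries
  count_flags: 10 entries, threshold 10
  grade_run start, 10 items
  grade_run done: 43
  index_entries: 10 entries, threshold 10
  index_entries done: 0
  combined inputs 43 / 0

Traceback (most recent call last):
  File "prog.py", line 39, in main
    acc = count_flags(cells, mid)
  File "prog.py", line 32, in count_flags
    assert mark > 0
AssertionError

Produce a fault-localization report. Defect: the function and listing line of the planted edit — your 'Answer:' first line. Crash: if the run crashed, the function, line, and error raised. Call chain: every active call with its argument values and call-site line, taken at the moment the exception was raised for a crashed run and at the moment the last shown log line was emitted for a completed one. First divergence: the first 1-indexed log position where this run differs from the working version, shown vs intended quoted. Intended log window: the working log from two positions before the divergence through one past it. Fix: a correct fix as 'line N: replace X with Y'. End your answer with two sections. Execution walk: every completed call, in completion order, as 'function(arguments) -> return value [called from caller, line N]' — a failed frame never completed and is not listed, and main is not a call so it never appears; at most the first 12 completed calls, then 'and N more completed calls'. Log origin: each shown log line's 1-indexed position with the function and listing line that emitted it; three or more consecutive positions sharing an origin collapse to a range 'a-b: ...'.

Answer: the defect is in index_entries at line 13.
Core observation: The earliest visible damage is log position 6 — 'index_entries done: 0' rather than the intended 'index_entries done: 22'.
Crash: count_flags, line 32, AssertionError.
Call chain: main -> count_flags([3, 1, 6, -4, 11, -5, 11, 7, 10, 3], 10) (called at line 39).
First divergence: position 6 — the shown line 'index_entries done: 0' should read 'index_entries done: 22'.
Intended log window:
  4: grade_run done: 43
  5: index_entries: 10 entries, threshold 10
  6: index_entries done: 22
  7: combined inputs 43 / 22
Execution walk:
  grade_run([3, 1, 6, -4, 11, -5, 11, 7, 10, 3]) -> 43  [called from count_flags, line 29]
  index_entries([3, 1, 6, -4, 11, -5, 11, 7, 10, 3], 10) -> 0  [called from count_flags, line 30]
Log origins:
  1: from main, line 38
  2: from count_flags, line 28
  3: from grade_run, line 2
  4: from grade_run, line 6
  5: from index_entries, line 10
  6: from index_entries, line 15
  7: from count_flags, line 31
A correct fix: line 13: replace `pos` with `count`.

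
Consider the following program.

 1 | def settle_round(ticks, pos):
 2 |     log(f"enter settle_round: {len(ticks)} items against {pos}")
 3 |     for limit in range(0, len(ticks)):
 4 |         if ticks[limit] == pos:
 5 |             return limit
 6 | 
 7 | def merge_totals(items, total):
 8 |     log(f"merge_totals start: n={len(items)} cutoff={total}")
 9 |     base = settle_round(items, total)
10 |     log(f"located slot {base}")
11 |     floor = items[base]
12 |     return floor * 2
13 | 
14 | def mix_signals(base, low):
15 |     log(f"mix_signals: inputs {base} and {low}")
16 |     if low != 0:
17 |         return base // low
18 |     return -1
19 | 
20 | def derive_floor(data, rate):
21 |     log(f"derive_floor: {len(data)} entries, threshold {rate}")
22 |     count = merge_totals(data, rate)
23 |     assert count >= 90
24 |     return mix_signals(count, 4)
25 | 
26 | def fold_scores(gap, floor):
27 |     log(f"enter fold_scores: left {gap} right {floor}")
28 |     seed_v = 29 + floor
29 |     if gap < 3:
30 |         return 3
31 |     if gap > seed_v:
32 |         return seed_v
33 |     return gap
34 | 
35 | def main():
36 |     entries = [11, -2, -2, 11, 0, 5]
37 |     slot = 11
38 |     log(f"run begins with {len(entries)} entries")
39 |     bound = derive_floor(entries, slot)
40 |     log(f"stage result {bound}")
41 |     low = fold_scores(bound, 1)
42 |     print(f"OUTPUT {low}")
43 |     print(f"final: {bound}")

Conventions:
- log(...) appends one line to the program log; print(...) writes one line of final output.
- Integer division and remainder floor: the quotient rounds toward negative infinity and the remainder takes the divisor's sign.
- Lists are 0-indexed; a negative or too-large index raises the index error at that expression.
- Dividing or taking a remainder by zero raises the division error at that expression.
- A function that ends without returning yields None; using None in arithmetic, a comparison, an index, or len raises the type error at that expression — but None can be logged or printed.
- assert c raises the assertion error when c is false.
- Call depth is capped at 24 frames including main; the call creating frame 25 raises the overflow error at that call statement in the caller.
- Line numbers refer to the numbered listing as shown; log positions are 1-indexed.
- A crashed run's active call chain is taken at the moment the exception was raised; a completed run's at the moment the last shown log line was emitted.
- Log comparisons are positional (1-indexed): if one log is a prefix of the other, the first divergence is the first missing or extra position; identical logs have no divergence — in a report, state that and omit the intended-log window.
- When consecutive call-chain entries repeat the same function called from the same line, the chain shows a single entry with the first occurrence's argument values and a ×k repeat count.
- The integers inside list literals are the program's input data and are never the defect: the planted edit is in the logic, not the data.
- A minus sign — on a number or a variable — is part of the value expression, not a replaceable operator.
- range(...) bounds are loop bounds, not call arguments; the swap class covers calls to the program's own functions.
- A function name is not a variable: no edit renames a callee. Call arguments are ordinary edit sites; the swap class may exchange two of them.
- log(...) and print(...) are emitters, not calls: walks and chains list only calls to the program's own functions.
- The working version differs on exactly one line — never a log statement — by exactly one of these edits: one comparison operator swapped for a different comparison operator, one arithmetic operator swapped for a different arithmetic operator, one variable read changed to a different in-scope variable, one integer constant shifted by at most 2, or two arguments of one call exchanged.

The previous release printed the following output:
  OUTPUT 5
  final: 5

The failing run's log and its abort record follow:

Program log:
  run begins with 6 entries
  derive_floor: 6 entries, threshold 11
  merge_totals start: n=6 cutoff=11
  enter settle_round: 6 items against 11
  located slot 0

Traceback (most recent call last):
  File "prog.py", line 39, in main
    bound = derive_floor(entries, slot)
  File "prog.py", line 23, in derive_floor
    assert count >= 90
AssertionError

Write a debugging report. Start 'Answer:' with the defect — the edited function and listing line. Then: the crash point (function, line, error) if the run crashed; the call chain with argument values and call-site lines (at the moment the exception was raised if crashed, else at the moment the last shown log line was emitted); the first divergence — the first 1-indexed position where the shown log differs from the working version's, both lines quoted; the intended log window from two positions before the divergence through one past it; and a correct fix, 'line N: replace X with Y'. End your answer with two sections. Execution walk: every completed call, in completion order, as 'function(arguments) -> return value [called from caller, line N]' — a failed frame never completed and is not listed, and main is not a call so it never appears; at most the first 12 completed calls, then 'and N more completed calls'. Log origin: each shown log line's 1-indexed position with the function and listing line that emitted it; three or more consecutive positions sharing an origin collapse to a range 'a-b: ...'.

Answer: the defect is in derive_floor at line 23.
Core observation: After 5 matching log lines the faulty run goes silent, while the working version continues with 'mix_signals: inputs 22 and 4'.
Crash: derive_floor, line 23, AssertionError.
Call chain: main -> derive_floor([11, -2, -2, 11, 0, 5], 11) (called at line 39).
First divergence: position 6; the shown log stops at 5 lines while the working version next logs 'mix_signals: inputs 22 and 4'.
Intended log window:
  4: enter settle_round: 6 items against 11
  5: located slot 0
  6: mix_signals: inputs 22 and 4
  7: stage result 5
Execution walk:
  settle_round([11, -2, -2, 11, 0, 5], 11) -> 0  [called from merge_totals, line 9]
  merge_totals([11, -2, -2, 11, 0, 5], 11) -> 22  [called from derive_floor, line 22]
Log line origins:
  1: emitted by main (line 38)
  2: emitted by derive_floor (line 21)
  3: emitted by merge_totals (line 8)
  4: emitted by settle_round (line 2)
  5: emitted by merge_totals (line 10)
A correct fix: line 23: replace `>=` with `<=`.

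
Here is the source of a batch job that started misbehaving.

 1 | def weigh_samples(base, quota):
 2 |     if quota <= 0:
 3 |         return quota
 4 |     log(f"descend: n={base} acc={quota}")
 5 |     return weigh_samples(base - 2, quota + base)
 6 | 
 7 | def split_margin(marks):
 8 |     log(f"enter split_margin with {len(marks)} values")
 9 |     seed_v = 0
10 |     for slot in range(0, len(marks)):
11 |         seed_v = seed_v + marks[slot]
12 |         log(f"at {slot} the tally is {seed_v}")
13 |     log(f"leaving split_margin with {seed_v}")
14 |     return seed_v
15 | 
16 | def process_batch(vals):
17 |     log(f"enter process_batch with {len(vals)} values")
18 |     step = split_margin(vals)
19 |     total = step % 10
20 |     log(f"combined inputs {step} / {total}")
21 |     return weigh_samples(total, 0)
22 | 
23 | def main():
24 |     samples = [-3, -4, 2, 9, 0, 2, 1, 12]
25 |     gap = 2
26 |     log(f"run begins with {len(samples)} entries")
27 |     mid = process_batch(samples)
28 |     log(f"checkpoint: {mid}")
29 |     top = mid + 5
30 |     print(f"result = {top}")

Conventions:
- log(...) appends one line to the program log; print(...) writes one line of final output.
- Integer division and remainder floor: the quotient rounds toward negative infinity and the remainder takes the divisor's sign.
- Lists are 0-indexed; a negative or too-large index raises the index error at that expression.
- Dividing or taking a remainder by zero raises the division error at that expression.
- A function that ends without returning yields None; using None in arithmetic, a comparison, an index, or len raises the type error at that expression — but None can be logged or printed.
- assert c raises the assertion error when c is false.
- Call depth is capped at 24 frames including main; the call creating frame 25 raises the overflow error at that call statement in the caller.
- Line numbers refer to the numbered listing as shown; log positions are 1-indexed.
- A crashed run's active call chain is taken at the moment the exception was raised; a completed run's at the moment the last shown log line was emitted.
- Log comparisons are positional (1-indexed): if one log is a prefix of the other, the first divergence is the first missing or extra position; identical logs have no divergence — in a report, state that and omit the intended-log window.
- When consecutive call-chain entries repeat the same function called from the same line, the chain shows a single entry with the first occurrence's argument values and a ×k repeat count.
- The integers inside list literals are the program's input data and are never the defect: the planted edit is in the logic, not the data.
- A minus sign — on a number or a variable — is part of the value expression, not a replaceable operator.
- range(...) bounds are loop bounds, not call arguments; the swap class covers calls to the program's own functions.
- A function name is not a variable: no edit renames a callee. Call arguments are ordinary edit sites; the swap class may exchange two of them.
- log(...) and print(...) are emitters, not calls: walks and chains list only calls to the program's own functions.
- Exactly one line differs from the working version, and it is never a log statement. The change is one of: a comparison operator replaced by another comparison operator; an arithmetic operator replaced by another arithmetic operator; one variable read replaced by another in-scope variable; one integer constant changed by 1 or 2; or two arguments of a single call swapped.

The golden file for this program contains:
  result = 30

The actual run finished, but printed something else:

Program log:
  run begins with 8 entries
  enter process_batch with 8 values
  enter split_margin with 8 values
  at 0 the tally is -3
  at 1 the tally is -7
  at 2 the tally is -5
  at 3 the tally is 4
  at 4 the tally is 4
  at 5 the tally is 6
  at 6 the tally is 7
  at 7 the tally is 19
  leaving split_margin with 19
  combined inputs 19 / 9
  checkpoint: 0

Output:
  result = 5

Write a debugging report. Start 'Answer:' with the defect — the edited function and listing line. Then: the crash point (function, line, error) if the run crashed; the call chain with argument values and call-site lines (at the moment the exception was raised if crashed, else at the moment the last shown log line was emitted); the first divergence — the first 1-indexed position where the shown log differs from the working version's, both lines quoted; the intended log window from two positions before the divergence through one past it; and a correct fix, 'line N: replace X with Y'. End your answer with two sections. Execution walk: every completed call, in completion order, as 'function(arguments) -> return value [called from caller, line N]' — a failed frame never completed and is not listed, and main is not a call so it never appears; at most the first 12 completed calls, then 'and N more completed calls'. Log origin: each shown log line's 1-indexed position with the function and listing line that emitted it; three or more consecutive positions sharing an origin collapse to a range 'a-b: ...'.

Answer: the defect is in weigh_samples at line 2.
Key fact: The earliest visible damage is log position 14 — 'checkpoint: 0' rather than the intended 'descend: n=9 acc=0'.
Call chain: main.
First divergence: position 14; shown 'checkpoint: 0' vs intended 'descend: n=9 acc=0'.
Intended log window:
  12: leaving split_margin with 19
  13: combined inputs 19 / 9
  14: descend: n=9 acc=0
  15: descend: n=7 acc=9
Execution walk:
  split_margin([-3, -4, 2, 9, 0, 2, 1, 12]) -> 19  [called from process_batch, line 18]
  weigh_samples(9, 0) -> 0  [called from process_batch, line 21]
  process_batch([-3, -4, 2, 9, 0, 2, 1, 12]) -> 0  [called from main, line 27]
Log origin:
  1: from main, line 26
  2: from process_batch, line 17
  3: from split_margin, line 8
  4-11: from split_margin, line 12
  12: from split_margin, line 13
  13: from process_batch, line 20
  14: from main, line 28
A correct fix: line 2: replace `quota` with `base`.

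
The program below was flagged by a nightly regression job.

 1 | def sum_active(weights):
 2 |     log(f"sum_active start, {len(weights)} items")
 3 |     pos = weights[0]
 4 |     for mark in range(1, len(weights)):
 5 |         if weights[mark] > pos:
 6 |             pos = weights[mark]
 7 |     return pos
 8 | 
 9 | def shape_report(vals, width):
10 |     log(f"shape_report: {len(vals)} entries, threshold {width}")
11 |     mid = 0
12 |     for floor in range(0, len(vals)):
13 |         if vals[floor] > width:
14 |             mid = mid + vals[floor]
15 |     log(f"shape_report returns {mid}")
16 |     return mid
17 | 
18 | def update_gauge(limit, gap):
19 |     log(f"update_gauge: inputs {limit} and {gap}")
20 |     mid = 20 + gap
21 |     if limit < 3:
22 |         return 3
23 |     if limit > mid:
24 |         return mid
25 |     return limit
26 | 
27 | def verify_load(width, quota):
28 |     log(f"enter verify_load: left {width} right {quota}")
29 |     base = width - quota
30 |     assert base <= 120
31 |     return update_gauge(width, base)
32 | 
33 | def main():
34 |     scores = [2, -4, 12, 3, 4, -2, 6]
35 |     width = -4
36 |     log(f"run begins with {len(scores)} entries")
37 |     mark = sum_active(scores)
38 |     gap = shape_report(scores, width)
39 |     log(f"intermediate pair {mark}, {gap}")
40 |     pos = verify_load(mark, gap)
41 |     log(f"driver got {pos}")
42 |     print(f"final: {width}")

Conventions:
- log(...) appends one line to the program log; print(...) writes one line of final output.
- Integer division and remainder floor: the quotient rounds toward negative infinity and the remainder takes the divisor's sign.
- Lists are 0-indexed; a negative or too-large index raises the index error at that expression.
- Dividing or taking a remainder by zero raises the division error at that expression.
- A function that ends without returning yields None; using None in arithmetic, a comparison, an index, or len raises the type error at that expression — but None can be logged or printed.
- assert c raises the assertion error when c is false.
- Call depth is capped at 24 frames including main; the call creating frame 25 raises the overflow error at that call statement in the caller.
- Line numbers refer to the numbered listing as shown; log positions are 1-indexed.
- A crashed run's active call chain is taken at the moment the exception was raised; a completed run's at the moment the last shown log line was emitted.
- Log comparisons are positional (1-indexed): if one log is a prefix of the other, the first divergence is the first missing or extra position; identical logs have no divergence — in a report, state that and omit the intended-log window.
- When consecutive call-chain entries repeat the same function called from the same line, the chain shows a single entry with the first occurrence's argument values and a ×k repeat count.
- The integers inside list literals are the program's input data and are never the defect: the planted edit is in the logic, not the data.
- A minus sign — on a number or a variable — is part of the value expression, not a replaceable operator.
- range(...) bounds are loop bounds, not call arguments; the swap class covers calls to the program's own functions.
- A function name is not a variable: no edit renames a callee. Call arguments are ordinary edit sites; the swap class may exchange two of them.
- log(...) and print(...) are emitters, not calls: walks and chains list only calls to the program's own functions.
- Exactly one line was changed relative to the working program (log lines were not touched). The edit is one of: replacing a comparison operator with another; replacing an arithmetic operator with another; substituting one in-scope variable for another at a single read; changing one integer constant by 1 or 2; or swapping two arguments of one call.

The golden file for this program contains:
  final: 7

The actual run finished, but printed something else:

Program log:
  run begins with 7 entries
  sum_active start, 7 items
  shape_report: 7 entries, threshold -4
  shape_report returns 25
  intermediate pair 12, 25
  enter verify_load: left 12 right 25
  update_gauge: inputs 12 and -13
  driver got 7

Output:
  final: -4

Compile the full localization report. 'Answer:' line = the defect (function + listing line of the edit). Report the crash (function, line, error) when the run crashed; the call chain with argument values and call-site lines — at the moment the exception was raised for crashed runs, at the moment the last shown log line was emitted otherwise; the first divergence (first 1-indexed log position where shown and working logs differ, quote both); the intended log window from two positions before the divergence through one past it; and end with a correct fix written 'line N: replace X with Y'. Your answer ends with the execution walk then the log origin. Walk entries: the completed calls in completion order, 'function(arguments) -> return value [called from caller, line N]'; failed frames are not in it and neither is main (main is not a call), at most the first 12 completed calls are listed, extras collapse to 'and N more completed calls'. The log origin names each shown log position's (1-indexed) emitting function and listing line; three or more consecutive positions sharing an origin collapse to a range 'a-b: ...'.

Answer: the defect is in main at line 42.
Key fact: The two runs log identically and part ways only at the printed values.
Call chain: main.
First divergence: none (the log streams are identical).
Execution walk:
  sum_active([2, -4, 12, 3, 4, -2, 6]) -> 12  [called from main, line 37]
  shape_report([2, -4, 12, 3, 4, -2, 6], -4) -> 25  [called from main, line 38]
  update_gauge(12, -13) -> 7  [called from verify_load, line 31]
  verify_load(12, 25) -> 7  [called from main, line 40]
Log origins:
  1: logged in main at line 36
  2: logged in sum_active at line 2
  3: logged in shape_report at line 10
  4: logged in shape_report at line 15
  5: logged in main at line 39
  6: logged in verify_load at line 28
  7: logged in update_gauge at line 19
  8: logged in main at line 41
A correct fix: line 42: replace `width` with `pos`.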